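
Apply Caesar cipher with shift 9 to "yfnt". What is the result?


Caesar cipher: shift "yfnt" by 9
  'y' (pos 24) + 9 = pos 7 = 'h'
  'f' (pos 5) + 9 = pos 14 = 'o'
  'n' (pos 13) + 9 = pos 22 = 'w'
  't' (pos 19) + 9 = pos 2 = 'c'
Result: howc

howc


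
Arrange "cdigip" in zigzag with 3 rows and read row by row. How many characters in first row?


Zigzag "cdigip" into 3 rows:
Placing characters:
  'c' => row 0
  'd' => row 1
  'i' => row 2
  'g' => row 1
  'i' => row 0
  'p' => row 1
Rows:
  Row 0: "ci"
  Row 1: "dgp"
  Row 2: "i"
First row length: 2

2


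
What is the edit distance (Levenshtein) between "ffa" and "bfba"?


Computing edit distance: "ffa" -> "bfba"
DP table:
           b    f    b    a
      0    1    2    3    4
  f   1    1    1    2    3
  f   2    2    1    2    3
  a   3    3    2    2    2
Edit distance = dp[3][4] = 2

2


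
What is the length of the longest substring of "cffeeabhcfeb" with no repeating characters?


Input: "cffeeabhcfeb"
Sliding window (track last position of each char):
  Position 0 ('c'): window [0,0] length 1 -- new best
  Position 1 ('f'): window [0,1] length 2 -- new best
  Position 2 ('f'): repeat (last at 1), move window start to 2
  Position 2 ('f'): window [2,2] length 1
  Position 3 ('e'): window [2,3] length 2
  Position 4 ('e'): repeat (last at 3), move window start to 4
  Position 4 ('e'): window [4,4] length 1
  Position 5 ('a'): window [4,5] length 2
  Position 6 ('b'): window [4,6] length 3 -- new best
  Position 7 ('h'): window [4,7] length 4 -- new best
  Position 8 ('c'): window [4,8] length 5 -- new best
  Position 9 ('f'): window [4,9] length 6 -- new best
  Position 10 ('e'): repeat (last at 4), move window start to 5
  Position 10 ('e'): window [5,10] length 6
  Position 11 ('b'): repeat (last at 6), move window start to 7
  Position 11 ('b'): window [7,11] length 5
Longest substring with no repeats: "eabhcf" with length 6

6


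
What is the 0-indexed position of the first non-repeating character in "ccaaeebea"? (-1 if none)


Input: ccaaeebea
Character frequencies:
  'a': 3
  'b': 1
  'c': 2
  'e': 3
Scanning left to right for freq == 1:
  Position 0 ('c'): freq=2, skip
  Position 1 ('c'): freq=2, skip
  Position 2 ('a'): freq=3, skip
  Position 3 ('a'): freq=3, skip
  Position 4 ('e'): freq=3, skip
  Position 5 ('e'): freq=3, skip
  Position 6 ('b'): unique! => answer = 6

6


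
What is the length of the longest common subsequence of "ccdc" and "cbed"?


LCS of "ccdc" and "cbed"
DP table:
           c    b    e    d
      0    0    0    0    0
  c   0    1    1    1    1
  c   0    1    1    1    1
  d   0    1    1    1    2
  c   0    1    1    1    2
LCS length = dp[4][4] = 2

2


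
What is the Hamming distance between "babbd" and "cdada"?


Comparing "babbd" and "cdada" position by position:
  Position 0: 'b' vs 'c' => differ
  Position 1: 'a' vs 'd' => differ
  Position 2: 'b' vs 'a' => differ
  Position 3: 'b' vs 'd' => differ
  Position 4: 'd' vs 'a' => differ
Total differences (Hamming distance): 5

5


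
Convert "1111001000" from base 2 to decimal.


Input: "1111001000" in base 2
Positional expansion:
  Digit '1' (value 1) x 2^9 = 512
  Digit '1' (value 1) x 2^8 = 256
  Digit '1' (value 1) x 2^7 = 128
  Digit '1' (value 1) x 2^6 = 64
  Digit '0' (value 0) x 2^5 = 0
  Digit '0' (value 0) x 2^4 = 0
  Digit '1' (value 1) x 2^3 = 8
  Digit '0' (value 0) x 2^2 = 0
  Digit '0' (value 0) x 2^1 = 0
  Digit '0' (value 0) x 2^0 = 0
Sum = 968

968


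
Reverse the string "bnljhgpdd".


Input: bnljhgpdd
Reading characters right to left:
  Position 8: 'd'
  Position 7: 'd'
  Position 6: 'p'
  Position 5: 'g'
  Position 4: 'h'
  Position 3: 'j'
  Position 2: 'l'
  Position 1: 'n'
  Position 0: 'b'
Reversed: ddpghjlnb

ddpghjlnb


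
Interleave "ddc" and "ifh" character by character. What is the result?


Interleaving "ddc" and "ifh":
  Position 0: 'd' from first, 'i' from second => "di"
  Position 1: 'd' from first, 'f' from second => "df"
  Position 2: 'c' from first, 'h' from second => "ch"
Result: didfch

didfch


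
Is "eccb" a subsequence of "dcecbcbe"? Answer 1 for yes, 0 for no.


Check if "eccb" is a subsequence of "dcecbcbe"
Greedy scan:
  Position 0 ('d'): no match needed
  Position 1 ('c'): no match needed
  Position 2 ('e'): matches sub[0] = 'e'
  Position 3 ('c'): matches sub[1] = 'c'
  Position 4 ('b'): no match needed
  Position 5 ('c'): matches sub[2] = 'c'
  Position 6 ('b'): matches sub[3] = 'b'
  Position 7 ('e'): no match needed
All 4 characters matched => is a subsequence

1


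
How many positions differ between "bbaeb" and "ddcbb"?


Comparing "bbaeb" and "ddcbb" position by position:
  Position 0: 'b' vs 'd' => DIFFER
  Position 1: 'b' vs 'd' => DIFFER
  Position 2: 'a' vs 'c' => DIFFER
  Position 3: 'e' vs 'b' => DIFFER
  Position 4: 'b' vs 'b' => same
Positions that differ: 4

4


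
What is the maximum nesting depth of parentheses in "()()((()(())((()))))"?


Input: "()()((()(())((()))))"
Tracking depth:
  Position 0 '(': depth becomes 1
  Position 1 ')': depth becomes 0
  Position 2 '(': depth becomes 1
  Position 3 ')': depth becomes 0
  Position 4 '(': depth becomes 1
  Position 5 '(': depth becomes 2
  Position 6 '(': depth becomes 3
  Position 7 ')': depth becomes 2
  Position 8 '(': depth becomes 3
  Position 9 '(': depth becomes 4
  Position 10 ')': depth becomes 3
  Position 11 ')': depth becomes 2
  Position 12 '(': depth becomes 3
  Position 13 '(': depth becomes 4
  Position 14 '(': depth becomes 5
  Position 15 ')': depth becomes 4
  Position 16 ')': depth becomes 3
  Position 17 ')': depth becomes 2
  Position 18 ')': depth becomes 1
  Position 19 ')': depth becomes 0
Maximum depth reached: 5

5


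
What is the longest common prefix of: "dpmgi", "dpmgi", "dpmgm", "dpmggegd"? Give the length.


Words: dpmgi, dpmgi, dpmgm, dpmggegd
  Position 0: all 'd' => match
  Position 1: all 'p' => match
  Position 2: all 'm' => match
  Position 3: all 'g' => match
  Position 4: ('i', 'i', 'm', 'g') => mismatch, stop
LCP = "dpmg" (length 4)

4


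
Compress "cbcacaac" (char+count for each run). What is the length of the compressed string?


Input: cbcacaac
Runs:
  'c' x 1 => "c1"
  'b' x 1 => "b1"
  'c' x 1 => "c1"
  'a' x 1 => "a1"
  'c' x 1 => "c1"
  'a' x 2 => "a2"
  'c' x 1 => "c1"
Compressed: "c1b1c1a1c1a2c1"
Compressed length: 14

14


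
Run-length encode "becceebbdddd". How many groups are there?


Input: becceebbdddd
Scanning for consecutive runs:
  Group 1: 'b' x 1 (positions 0-0)
  Group 2: 'e' x 1 (positions 1-1)
  Group 3: 'c' x 2 (positions 2-3)
  Group 4: 'e' x 2 (positions 4-5)
  Group 5: 'b' x 2 (positions 6-7)
  Group 6: 'd' x 4 (positions 8-11)
Total groups: 6

6


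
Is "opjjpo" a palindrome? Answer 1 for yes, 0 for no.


Input: opjjpo
Reversed: opjjpo
  Compare pos 0 ('o') with pos 5 ('o'): match
  Compare pos 1 ('p') with pos 4 ('p'): match
  Compare pos 2 ('j') with pos 3 ('j'): match
Result: palindrome

1


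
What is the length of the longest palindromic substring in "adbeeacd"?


Input: "adbeeacd"
Checking substrings for palindromes:
  [3:5] "ee" (len 2) => palindrome
Longest palindromic substring: "ee" with length 2

2


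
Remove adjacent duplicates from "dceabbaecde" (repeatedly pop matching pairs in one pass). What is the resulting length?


Input: dceabbaecde
Stack-based adjacent duplicate removal:
  Read 'd': push. Stack: d
  Read 'c': push. Stack: dc
  Read 'e': push. Stack: dce
  Read 'a': push. Stack: dcea
  Read 'b': push. Stack: dceab
  Read 'b': matches stack top 'b' => pop. Stack: dcea
  Read 'a': matches stack top 'a' => pop. Stack: dce
  Read 'e': matches stack top 'e' => pop. Stack: dc
  Read 'c': matches stack top 'c' => pop. Stack: d
  Read 'd': matches stack top 'd' => pop. Stack: (empty)
  Read 'e': push. Stack: e
Final stack: "e" (length 1)

1


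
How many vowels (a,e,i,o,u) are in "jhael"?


Input: jhael
Checking each character:
  'j' at position 0: consonant
  'h' at position 1: consonant
  'a' at position 2: vowel (running total: 1)
  'e' at position 3: vowel (running total: 2)
  'l' at position 4: consonant
Total vowels: 2

2


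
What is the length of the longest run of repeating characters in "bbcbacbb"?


Input: "bbcbacbb"
Scanning for longest run:
  Position 1 ('b'): continues run of 'b', length=2
  Position 2 ('c'): new char, reset run to 1
  Position 3 ('b'): new char, reset run to 1
  Position 4 ('a'): new char, reset run to 1
  Position 5 ('c'): new char, reset run to 1
  Position 6 ('b'): new char, reset run to 1
  Position 7 ('b'): continues run of 'b', length=2
Longest run: 'b' with length 2

2


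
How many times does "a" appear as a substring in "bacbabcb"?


Searching for "a" in "bacbabcb"
Scanning each position:
  Position 0: "b" => no
  Position 1: "a" => MATCH
  Position 2: "c" => no
  Position 3: "b" => no
  Position 4: "a" => MATCH
  Position 5: "b" => no
  Position 6: "c" => no
  Position 7: "b" => no
Total occurrences: 2

2


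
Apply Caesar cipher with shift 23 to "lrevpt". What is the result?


Caesar cipher: shift "lrevpt" by 23
  'l' (pos 11) + 23 = pos 8 = 'i'
  'r' (pos 17) + 23 = pos 14 = 'o'
  'e' (pos 4) + 23 = pos 1 = 'b'
  'v' (pos 21) + 23 = pos 18 = 's'
  'p' (pos 15) + 23 = pos 12 = 'm'
  't' (pos 19) + 23 = pos 16 = 'q'
Result: iobsmq

iobsmq


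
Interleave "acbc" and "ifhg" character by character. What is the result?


Interleaving "acbc" and "ifhg":
  Position 0: 'a' from first, 'i' from second => "ai"
  Position 1: 'c' from first, 'f' from second => "cf"
  Position 2: 'b' from first, 'h' from second => "bh"
  Position 3: 'c' from first, 'g' from second => "cg"
Result: aicfbhcg

aicfbhcg


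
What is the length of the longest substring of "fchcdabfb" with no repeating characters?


Input: "fchcdabfb"
Sliding window (track last position of each char):
  Position 0 ('f'): window [0,0] length 1 -- new best
  Position 1 ('c'): window [0,1] length 2 -- new best
  Position 2 ('h'): window [0,2] length 3 -- new best
  Position 3 ('c'): repeat (last at 1), move window start to 2
  Position 3 ('c'): window [2,3] length 2
  Position 4 ('d'): window [2,4] length 3
  Position 5 ('a'): window [2,5] length 4 -- new best
  Position 6 ('b'): window [2,6] length 5 -- new best
  Position 7 ('f'): window [2,7] length 6 -- new best
  Position 8 ('b'): repeat (last at 6), move window start to 7
  Position 8 ('b'): window [7,8] length 2
Longest substring with no repeats: "hcdabf" with length 6

6


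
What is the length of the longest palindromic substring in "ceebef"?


Input: "ceebef"
Checking substrings for palindromes:
  [2:5] "ebe" (len 3) => palindrome
  [1:3] "ee" (len 2) => palindrome
Longest palindromic substring: "ebe" with length 3

3


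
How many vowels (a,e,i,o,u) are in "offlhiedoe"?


Input: offlhiedoe
Checking each character:
  'o' at position 0: vowel (running total: 1)
  'f' at position 1: consonant
  'f' at position 2: consonant
  'l' at position 3: consonant
  'h' at position 4: consonant
  'i' at position 5: vowel (running total: 2)
  'e' at position 6: vowel (running total: 3)
  'd' at position 7: consonant
  'o' at position 8: vowel (running total: 4)
  'e' at position 9: vowel (running total: 5)
Total vowels: 5

5


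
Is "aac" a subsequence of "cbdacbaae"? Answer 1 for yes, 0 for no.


Check if "aac" is a subsequence of "cbdacbaae"
Greedy scan:
  Position 0 ('c'): no match needed
  Position 1 ('b'): no match needed
  Position 2 ('d'): no match needed
  Position 3 ('a'): matches sub[0] = 'a'
  Position 4 ('c'): no match needed
  Position 5 ('b'): no match needed
  Position 6 ('a'): matches sub[1] = 'a'
  Position 7 ('a'): no match needed
  Position 8 ('e'): no match needed
Only matched 2/3 characters => not a subsequence

0


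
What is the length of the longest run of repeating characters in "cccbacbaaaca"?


Input: "cccbacbaaaca"
Scanning for longest run:
  Position 1 ('c'): continues run of 'c', length=2
  Position 2 ('c'): continues run of 'c', length=3
  Position 3 ('b'): new char, reset run to 1
  Position 4 ('a'): new char, reset run to 1
  Position 5 ('c'): new char, reset run to 1
  Position 6 ('b'): new char, reset run to 1
  Position 7 ('a'): new char, reset run to 1
  Position 8 ('a'): continues run of 'a', length=2
  Position 9 ('a'): continues run of 'a', length=3
  Position 10 ('c'): new char, reset run to 1
  Position 11 ('a'): new char, reset run to 1
Longest run: 'c' with length 3

3


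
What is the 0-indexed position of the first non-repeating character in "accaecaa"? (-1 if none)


Input: accaecaa
Character frequencies:
  'a': 4
  'c': 3
  'e': 1
Scanning left to right for freq == 1:
  Position 0 ('a'): freq=4, skip
  Position 1 ('c'): freq=3, skip
  Position 2 ('c'): freq=3, skip
  Position 3 ('a'): freq=4, skip
  Position 4 ('e'): unique! => answer = 4

4


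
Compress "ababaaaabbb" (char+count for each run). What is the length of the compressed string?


Input: ababaaaabbb
Runs:
  'a' x 1 => "a1"
  'b' x 1 => "b1"
  'a' x 1 => "a1"
  'b' x 1 => "b1"
  'a' x 4 => "a4"
  'b' x 3 => "b3"
Compressed: "a1b1a1b1a4b3"
Compressed length: 12

12


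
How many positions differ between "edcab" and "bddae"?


Comparing "edcab" and "bddae" position by position:
  Position 0: 'e' vs 'b' => DIFFER
  Position 1: 'd' vs 'd' => same
  Position 2: 'c' vs 'd' => DIFFER
  Position 3: 'a' vs 'a' => same
  Position 4: 'b' vs 'e' => DIFFER
Positions that differ: 3

3


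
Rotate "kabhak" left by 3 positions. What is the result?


Input: "kabhak", rotate left by 3
First 3 characters: "kab"
Remaining characters: "hak"
Concatenate remaining + first: "hak" + "kab" = "hakkab"

hakkab


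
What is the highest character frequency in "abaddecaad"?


Input: abaddecaad
Character counts:
  'a': 4
  'b': 1
  'c': 1
  'd': 3
  'e': 1
Maximum frequency: 4

4


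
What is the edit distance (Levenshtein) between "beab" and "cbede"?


Computing edit distance: "beab" -> "cbede"
DP table:
           c    b    e    d    e
      0    1    2    3    4    5
  b   1    1    1    2    3    4
  e   2    2    2    1    2    3
  a   3    3    3    2    2    3
  b   4    4    3    3    3    3
Edit distance = dp[4][5] = 3

3


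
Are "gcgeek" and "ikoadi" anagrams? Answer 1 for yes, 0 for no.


Strings: "gcgeek", "ikoadi"
Sorted first:  ceeggk
Sorted second: adiiko
Differ at position 0: 'c' vs 'a' => not anagrams

0


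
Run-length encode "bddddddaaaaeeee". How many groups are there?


Input: bddddddaaaaeeee
Scanning for consecutive runs:
  Group 1: 'b' x 1 (positions 0-0)
  Group 2: 'd' x 6 (positions 1-6)
  Group 3: 'a' x 4 (positions 7-10)
  Group 4: 'e' x 4 (positions 11-14)
Total groups: 4

4


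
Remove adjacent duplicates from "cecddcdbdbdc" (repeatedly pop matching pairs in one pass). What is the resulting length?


Input: cecddcdbdbdc
Stack-based adjacent duplicate removal:
  Read 'c': push. Stack: c
  Read 'e': push. Stack: ce
  Read 'c': push. Stack: cec
  Read 'd': push. Stack: cecd
  Read 'd': matches stack top 'd' => pop. Stack: cec
  Read 'c': matches stack top 'c' => pop. Stack: ce
  Read 'd': push. Stack: ced
  Read 'b': push. Stack: cedb
  Read 'd': push. Stack: cedbd
  Read 'b': push. Stack: cedbdb
  Read 'd': push. Stack: cedbdbd
  Read 'c': push. Stack: cedbdbdc
Final stack: "cedbdbdc" (length 8)

8


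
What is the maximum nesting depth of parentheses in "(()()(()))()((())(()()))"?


Input: "(()()(()))()((())(()()))"
Tracking depth:
  Position 0 '(': depth becomes 1
  Position 1 '(': depth becomes 2
  Position 2 ')': depth becomes 1
  Position 3 '(': depth becomes 2
  Position 4 ')': depth becomes 1
  Position 5 '(': depth becomes 2
  Position 6 '(': depth becomes 3
  Position 7 ')': depth becomes 2
  Position 8 ')': depth becomes 1
  Position 9 ')': depth becomes 0
  Position 10 '(': depth becomes 1
  Position 11 ')': depth becomes 0
  Position 12 '(': depth becomes 1
  Position 13 '(': depth becomes 2
  Position 14 '(': depth becomes 3
  Position 15 ')': depth becomes 2
  Position 16 ')': depth becomes 1
  Position 17 '(': depth becomes 2
  Position 18 '(': depth becomes 3
  Position 19 ')': depth becomes 2
  Position 20 '(': depth becomes 3
  Position 21 ')': depth becomes 2
  Position 22 ')': depth becomes 1
  Position 23 ')': depth becomes 0
Maximum depth reached: 3

3


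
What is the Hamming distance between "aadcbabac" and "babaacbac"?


Comparing "aadcbabac" and "babaacbac" position by position:
  Position 0: 'a' vs 'b' => differ
  Position 1: 'a' vs 'a' => same
  Position 2: 'd' vs 'b' => differ
  Position 3: 'c' vs 'a' => differ
  Position 4: 'b' vs 'a' => differ
  Position 5: 'a' vs 'c' => differ
  Position 6: 'b' vs 'b' => same
  Position 7: 'a' vs 'a' => same
  Position 8: 'c' vs 'c' => same
Total differences (Hamming distance): 5

5


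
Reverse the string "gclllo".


Input: gclllo
Reading characters right to left:
  Position 5: 'o'
  Position 4: 'l'
  Position 3: 'l'
  Position 2: 'l'
  Position 1: 'c'
  Position 0: 'g'
Reversed: olllcg

olllcg


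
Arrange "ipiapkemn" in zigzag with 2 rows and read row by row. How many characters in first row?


Zigzag "ipiapkemn" into 2 rows:
Placing characters:
  'i' => row 0
  'p' => row 1
  'i' => row 0
  'a' => row 1
  'p' => row 0
  'k' => row 1
  'e' => row 0
  'm' => row 1
  'n' => row 0
Rows:
  Row 0: "iipen"
  Row 1: "pakm"
First row length: 5

5


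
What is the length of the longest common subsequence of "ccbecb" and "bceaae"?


LCS of "ccbecb" and "bceaae"
DP table:
           b    c    e    a    a    e
      0    0    0    0    0    0    0
  c   0    0    1    1    1    1    1
  c   0    0    1    1    1    1    1
  b   0    1    1    1    1    1    1
  e   0    1    1    2    2    2    2
  c   0    1    2    2    2    2    2
  b   0    1    2    2    2    2    2
LCS length = dp[6][6] = 2

2


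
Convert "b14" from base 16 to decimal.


Input: "b14" in base 16
Positional expansion:
  Digit 'b' (value 11) x 16^2 = 2816
  Digit '1' (value 1) x 16^1 = 16
  Digit '4' (value 4) x 16^0 = 4
Sum = 2836

2836


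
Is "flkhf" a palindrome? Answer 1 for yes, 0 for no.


Input: flkhf
Reversed: fhklf
  Compare pos 0 ('f') with pos 4 ('f'): match
  Compare pos 1 ('l') with pos 3 ('h'): MISMATCH
Result: not a palindrome

0


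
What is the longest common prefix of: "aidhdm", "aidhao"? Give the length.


Words: aidhdm, aidhao
  Position 0: all 'a' => match
  Position 1: all 'i' => match
  Position 2: all 'd' => match
  Position 3: all 'h' => match
  Position 4: ('d', 'a') => mismatch, stop
LCP = "aidh" (length 4)

4


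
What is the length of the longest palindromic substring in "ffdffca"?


Input: "ffdffca"
Checking substrings for palindromes:
  [0:5] "ffdff" (len 5) => palindrome
  [1:4] "fdf" (len 3) => palindrome
  [0:2] "ff" (len 2) => palindrome
  [3:5] "ff" (len 2) => palindrome
Longest palindromic substring: "ffdff" with length 5

5


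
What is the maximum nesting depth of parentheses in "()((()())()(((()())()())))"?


Input: "()((()())()(((()())()())))"
Tracking depth:
  Position 0 '(': depth becomes 1
  Position 1 ')': depth becomes 0
  Position 2 '(': depth becomes 1
  Position 3 '(': depth becomes 2
  Position 4 '(': depth becomes 3
  Position 5 ')': depth becomes 2
  Position 6 '(': depth becomes 3
  Position 7 ')': depth becomes 2
  Position 8 ')': depth becomes 1
  Position 9 '(': depth becomes 2
  Position 10 ')': depth becomes 1
  Position 11 '(': depth becomes 2
  Position 12 '(': depth becomes 3
  Position 13 '(': depth becomes 4
  Position 14 '(': depth becomes 5
  Position 15 ')': depth becomes 4
  Position 16 '(': depth becomes 5
  Position 17 ')': depth becomes 4
  Position 18 ')': depth becomes 3
  Position 19 '(': depth becomes 4
  Position 20 ')': depth becomes 3
  Position 21 '(': depth becomes 4
  Position 22 ')': depth becomes 3
  Position 23 ')': depth becomes 2
  Position 24 ')': depth becomes 1
  Position 25 ')': depth becomes 0
Maximum depth reached: 5

5


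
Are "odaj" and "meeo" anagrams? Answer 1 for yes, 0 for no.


Strings: "odaj", "meeo"
Sorted first:  adjo
Sorted second: eemo
Differ at position 0: 'a' vs 'e' => not anagrams

0


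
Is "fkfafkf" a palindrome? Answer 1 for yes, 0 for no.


Input: fkfafkf
Reversed: fkfafkf
  Compare pos 0 ('f') with pos 6 ('f'): match
  Compare pos 1 ('k') with pos 5 ('k'): match
  Compare pos 2 ('f') with pos 4 ('f'): match
Result: palindrome

1


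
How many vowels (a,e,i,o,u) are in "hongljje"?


Input: hongljje
Checking each character:
  'h' at position 0: consonant
  'o' at position 1: vowel (running total: 1)
  'n' at position 2: consonant
  'g' at position 3: consonant
  'l' at position 4: consonant
  'j' at position 5: consonant
  'j' at position 6: consonant
  'e' at position 7: vowel (running total: 2)
Total vowels: 2

2


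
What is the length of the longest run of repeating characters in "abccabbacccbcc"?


Input: "abccabbacccbcc"
Scanning for longest run:
  Position 1 ('b'): new char, reset run to 1
  Position 2 ('c'): new char, reset run to 1
  Position 3 ('c'): continues run of 'c', length=2
  Position 4 ('a'): new char, reset run to 1
  Position 5 ('b'): new char, reset run to 1
  Position 6 ('b'): continues run of 'b', length=2
  Position 7 ('a'): new char, reset run to 1
  Position 8 ('c'): new char, reset run to 1
  Position 9 ('c'): continues run of 'c', length=2
  Position 10 ('c'): continues run of 'c', length=3
  Position 11 ('b'): new char, reset run to 1
  Position 12 ('c'): new char, reset run to 1
  Position 13 ('c'): continues run of 'c', length=2
Longest run: 'c' with length 3

3


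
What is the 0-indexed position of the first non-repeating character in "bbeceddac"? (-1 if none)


Input: bbeceddac
Character frequencies:
  'a': 1
  'b': 2
  'c': 2
  'd': 2
  'e': 2
Scanning left to right for freq == 1:
  Position 0 ('b'): freq=2, skip
  Position 1 ('b'): freq=2, skip
  Position 2 ('e'): freq=2, skip
  Position 3 ('c'): freq=2, skip
  Position 4 ('e'): freq=2, skip
  Position 5 ('d'): freq=2, skip
  Position 6 ('d'): freq=2, skip
  Position 7 ('a'): unique! => answer = 7

7


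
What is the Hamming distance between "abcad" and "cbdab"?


Comparing "abcad" and "cbdab" position by position:
  Position 0: 'a' vs 'c' => differ
  Position 1: 'b' vs 'b' => same
  Position 2: 'c' vs 'd' => differ
  Position 3: 'a' vs 'a' => same
  Position 4: 'd' vs 'b' => differ
Total differences (Hamming distance): 3

3


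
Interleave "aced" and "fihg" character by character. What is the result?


Interleaving "aced" and "fihg":
  Position 0: 'a' from first, 'f' from second => "af"
  Position 1: 'c' from first, 'i' from second => "ci"
  Position 2: 'e' from first, 'h' from second => "eh"
  Position 3: 'd' from first, 'g' from second => "dg"
Result: afciehdg

afciehdg


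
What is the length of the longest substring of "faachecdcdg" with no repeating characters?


Input: "faachecdcdg"
Sliding window (track last position of each char):
  Position 0 ('f'): window [0,0] length 1 -- new best
  Position 1 ('a'): window [0,1] length 2 -- new best
  Position 2 ('a'): repeat (last at 1), move window start to 2
  Position 2 ('a'): window [2,2] length 1
  Position 3 ('c'): window [2,3] length 2
  Position 4 ('h'): window [2,4] length 3 -- new best
  Position 5 ('e'): window [2,5] length 4 -- new best
  Position 6 ('c'): repeat (last at 3), move window start to 4
  Position 6 ('c'): window [4,6] length 3
  Position 7 ('d'): window [4,7] length 4
  Position 8 ('c'): repeat (last at 6), move window start to 7
  Position 8 ('c'): window [7,8] length 2
  Position 9 ('d'): repeat (last at 7), move window start to 8
  Position 9 ('d'): window [8,9] length 2
  Position 10 ('g'): window [8,10] length 3
Longest substring with no repeats: "ache" with length 4

4


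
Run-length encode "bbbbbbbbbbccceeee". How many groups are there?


Input: bbbbbbbbbbccceeee
Scanning for consecutive runs:
  Group 1: 'b' x 10 (positions 0-9)
  Group 2: 'c' x 3 (positions 10-12)
  Group 3: 'e' x 4 (positions 13-16)
Total groups: 3

3


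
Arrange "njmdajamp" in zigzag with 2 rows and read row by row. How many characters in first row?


Zigzag "njmdajamp" into 2 rows:
Placing characters:
  'n' => row 0
  'j' => row 1
  'm' => row 0
  'd' => row 1
  'a' => row 0
  'j' => row 1
  'a' => row 0
  'm' => row 1
  'p' => row 0
Rows:
  Row 0: "nmaap"
  Row 1: "jdjm"
First row length: 5

5


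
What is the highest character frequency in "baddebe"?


Input: baddebe
Character counts:
  'a': 1
  'b': 2
  'd': 2
  'e': 2
Maximum frequency: 2

2


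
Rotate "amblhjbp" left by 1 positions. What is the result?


Input: "amblhjbp", rotate left by 1
First 1 characters: "a"
Remaining characters: "mblhjbp"
Concatenate remaining + first: "mblhjbp" + "a" = "mblhjbpa"

mblhjbpa


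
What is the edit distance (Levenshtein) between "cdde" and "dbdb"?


Computing edit distance: "cdde" -> "dbdb"
DP table:
           d    b    d    b
      0    1    2    3    4
  c   1    1    2    3    4
  d   2    1    2    2    3
  d   3    2    2    2    3
  e   4    3    3    3    3
Edit distance = dp[4][4] = 3

3


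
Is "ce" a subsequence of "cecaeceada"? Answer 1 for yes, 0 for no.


Check if "ce" is a subsequence of "cecaeceada"
Greedy scan:
  Position 0 ('c'): matches sub[0] = 'c'
  Position 1 ('e'): matches sub[1] = 'e'
  Position 2 ('c'): no match needed
  Position 3 ('a'): no match needed
  Position 4 ('e'): no match needed
  Position 5 ('c'): no match needed
  Position 6 ('e'): no match needed
  Position 7 ('a'): no match needed
  Position 8 ('d'): no match needed
  Position 9 ('a'): no match needed
All 2 characters matched => is a subsequence

1


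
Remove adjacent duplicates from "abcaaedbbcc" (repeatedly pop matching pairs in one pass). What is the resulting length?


Input: abcaaedbbcc
Stack-based adjacent duplicate removal:
  Read 'a': push. Stack: a
  Read 'b': push. Stack: ab
  Read 'c': push. Stack: abc
  Read 'a': push. Stack: abca
  Read 'a': matches stack top 'a' => pop. Stack: abc
  Read 'e': push. Stack: abce
  Read 'd': push. Stack: abced
  Read 'b': push. Stack: abcedb
  Read 'b': matches stack top 'b' => pop. Stack: abced
  Read 'c': push. Stack: abcedc
  Read 'c': matches stack top 'c' => pop. Stack: abced
Final stack: "abced" (length 5)

5


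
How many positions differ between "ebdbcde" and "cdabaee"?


Comparing "ebdbcde" and "cdabaee" position by position:
  Position 0: 'e' vs 'c' => DIFFER
  Position 1: 'b' vs 'd' => DIFFER
  Position 2: 'd' vs 'a' => DIFFER
  Position 3: 'b' vs 'b' => same
  Position 4: 'c' vs 'a' => DIFFER
  Position 5: 'd' vs 'e' => DIFFER
  Position 6: 'e' vs 'e' => same
Positions that differ: 5

5


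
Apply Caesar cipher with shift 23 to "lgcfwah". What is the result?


Caesar cipher: shift "lgcfwah" by 23
  'l' (pos 11) + 23 = pos 8 = 'i'
  'g' (pos 6) + 23 = pos 3 = 'd'
  'c' (pos 2) + 23 = pos 25 = 'z'
  'f' (pos 5) + 23 = pos 2 = 'c'
  'w' (pos 22) + 23 = pos 19 = 't'
  'a' (pos 0) + 23 = pos 23 = 'x'
  'h' (pos 7) + 23 = pos 4 = 'e'
Result: idzctxe

idzctxe


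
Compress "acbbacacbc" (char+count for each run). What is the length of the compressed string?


Input: acbbacacbc
Runs:
  'a' x 1 => "a1"
  'c' x 1 => "c1"
  'b' x 2 => "b2"
  'a' x 1 => "a1"
  'c' x 1 => "c1"
  'a' x 1 => "a1"
  'c' x 1 => "c1"
  'b' x 1 => "b1"
  'c' x 1 => "c1"
Compressed: "a1c1b2a1c1a1c1b1c1"
Compressed length: 18

18


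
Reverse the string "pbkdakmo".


Input: pbkdakmo
Reading characters right to left:
  Position 7: 'o'
  Position 6: 'm'
  Position 5: 'k'
  Position 4: 'a'
  Position 3: 'd'
  Position 2: 'k'
  Position 1: 'b'
  Position 0: 'p'
Reversed: omkadkbp

omkadkbp


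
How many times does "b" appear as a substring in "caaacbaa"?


Searching for "b" in "caaacbaa"
Scanning each position:
  Position 0: "c" => no
  Position 1: "a" => no
  Position 2: "a" => no
  Position 3: "a" => no
  Position 4: "c" => no
  Position 5: "b" => MATCH
  Position 6: "a" => no
  Position 7: "a" => no
Total occurrences: 1

1


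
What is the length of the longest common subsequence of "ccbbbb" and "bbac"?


LCS of "ccbbbb" and "bbac"
DP table:
           b    b    a    c
      0    0    0    0    0
  c   0    0    0    0    1
  c   0    0    0    0    1
  b   0    1    1    1    1
  b   0    1    2    2    2
  b   0    1    2    2    2
  b   0    1    2    2    2
LCS length = dp[6][4] = 2

2


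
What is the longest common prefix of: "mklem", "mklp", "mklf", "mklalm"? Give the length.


Words: mklem, mklp, mklf, mklalm
  Position 0: all 'm' => match
  Position 1: all 'k' => match
  Position 2: all 'l' => match
  Position 3: ('e', 'p', 'f', 'a') => mismatch, stop
LCP = "mkl" (length 3)

3


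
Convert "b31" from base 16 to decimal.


Input: "b31" in base 16
Positional expansion:
  Digit 'b' (value 11) x 16^2 = 2816
  Digit '3' (value 3) x 16^1 = 48
  Digit '1' (value 1) x 16^0 = 1
Sum = 2865

2865


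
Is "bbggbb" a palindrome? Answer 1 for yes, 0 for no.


Input: bbggbb
Reversed: bbggbb
  Compare pos 0 ('b') with pos 5 ('b'): match
  Compare pos 1 ('b') with pos 4 ('b'): match
  Compare pos 2 ('g') with pos 3 ('g'): match
Result: palindrome

1


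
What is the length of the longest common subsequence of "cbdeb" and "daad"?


LCS of "cbdeb" and "daad"
DP table:
           d    a    a    d
      0    0    0    0    0
  c   0    0    0    0    0
  b   0    0    0    0    0
  d   0    1    1    1    1
  e   0    1    1    1    1
  b   0    1    1    1    1
LCS length = dp[5][4] = 1

1


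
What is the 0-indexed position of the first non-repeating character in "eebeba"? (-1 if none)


Input: eebeba
Character frequencies:
  'a': 1
  'b': 2
  'e': 3
Scanning left to right for freq == 1:
  Position 0 ('e'): freq=3, skip
  Position 1 ('e'): freq=3, skip
  Position 2 ('b'): freq=2, skip
  Position 3 ('e'): freq=3, skip
  Position 4 ('b'): freq=2, skip
  Position 5 ('a'): unique! => answer = 5

5


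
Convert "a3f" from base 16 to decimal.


Input: "a3f" in base 16
Positional expansion:
  Digit 'a' (value 10) x 16^2 = 2560
  Digit '3' (value 3) x 16^1 = 48
  Digit 'f' (value 15) x 16^0 = 15
Sum = 2623

2623


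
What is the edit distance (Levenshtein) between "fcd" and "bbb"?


Computing edit distance: "fcd" -> "bbb"
DP table:
           b    b    b
      0    1    2    3
  f   1    1    2    3
  c   2    2    2    3
  d   3    3    3    3
Edit distance = dp[3][3] = 3

3


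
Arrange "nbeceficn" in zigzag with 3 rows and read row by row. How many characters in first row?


Zigzag "nbeceficn" into 3 rows:
Placing characters:
  'n' => row 0
  'b' => row 1
  'e' => row 2
  'c' => row 1
  'e' => row 0
  'f' => row 1
  'i' => row 2
  'c' => row 1
  'n' => row 0
Rows:
  Row 0: "nen"
  Row 1: "bcfc"
  Row 2: "ei"
First row length: 3

3


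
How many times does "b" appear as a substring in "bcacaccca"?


Searching for "b" in "bcacaccca"
Scanning each position:
  Position 0: "b" => MATCH
  Position 1: "c" => no
  Position 2: "a" => no
  Position 3: "c" => no
  Position 4: "a" => no
  Position 5: "c" => no
  Position 6: "c" => no
  Position 7: "c" => no
  Position 8: "a" => no
Total occurrences: 1

1


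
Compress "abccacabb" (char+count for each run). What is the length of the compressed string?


Input: abccacabb
Runs:
  'a' x 1 => "a1"
  'b' x 1 => "b1"
  'c' x 2 => "c2"
  'a' x 1 => "a1"
  'c' x 1 => "c1"
  'a' x 1 => "a1"
  'b' x 2 => "b2"
Compressed: "a1b1c2a1c1a1b2"
Compressed length: 14

14


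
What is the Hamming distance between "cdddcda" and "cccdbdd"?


Comparing "cdddcda" and "cccdbdd" position by position:
  Position 0: 'c' vs 'c' => same
  Position 1: 'd' vs 'c' => differ
  Position 2: 'd' vs 'c' => differ
  Position 3: 'd' vs 'd' => same
  Position 4: 'c' vs 'b' => differ
  Position 5: 'd' vs 'd' => same
  Position 6: 'a' vs 'd' => differ
Total differences (Hamming distance): 4

4


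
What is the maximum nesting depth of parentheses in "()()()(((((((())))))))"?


Input: "()()()(((((((())))))))"
Tracking depth:
  Position 0 '(': depth becomes 1
  Position 1 ')': depth becomes 0
  Position 2 '(': depth becomes 1
  Position 3 ')': depth becomes 0
  Position 4 '(': depth becomes 1
  Position 5 ')': depth becomes 0
  Position 6 '(': depth becomes 1
  Position 7 '(': depth becomes 2
  Position 8 '(': depth becomes 3
  Position 9 '(': depth becomes 4
  Position 10 '(': depth becomes 5
  Position 11 '(': depth becomes 6
  Position 12 '(': depth becomes 7
  Position 13 '(': depth becomes 8
  Position 14 ')': depth becomes 7
  Position 15 ')': depth becomes 6
  Position 16 ')': depth becomes 5
  Position 17 ')': depth becomes 4
  Position 18 ')': depth becomes 3
  Position 19 ')': depth becomes 2
  Position 20 ')': depth becomes 1
  Position 21 ')': depth becomes 0
Maximum depth reached: 8

8


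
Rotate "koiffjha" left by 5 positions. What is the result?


Input: "koiffjha", rotate left by 5
First 5 characters: "koiff"
Remaining characters: "jha"
Concatenate remaining + first: "jha" + "koiff" = "jhakoiff"

jhakoiff


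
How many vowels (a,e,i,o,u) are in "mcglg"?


Input: mcglg
Checking each character:
  'm' at position 0: consonant
  'c' at position 1: consonant
  'g' at position 2: consonant
  'l' at position 3: consonant
  'g' at position 4: consonant
Total vowels: 0

0


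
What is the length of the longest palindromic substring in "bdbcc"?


Input: "bdbcc"
Checking substrings for palindromes:
  [0:3] "bdb" (len 3) => palindrome
  [3:5] "cc" (len 2) => palindrome
Longest palindromic substring: "bdb" with length 3

3


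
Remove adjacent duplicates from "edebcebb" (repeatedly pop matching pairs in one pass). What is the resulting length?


Input: edebcebb
Stack-based adjacent duplicate removal:
  Read 'e': push. Stack: e
  Read 'd': push. Stack: ed
  Read 'e': push. Stack: ede
  Read 'b': push. Stack: edeb
  Read 'c': push. Stack: edebc
  Read 'e': push. Stack: edebce
  Read 'b': push. Stack: edebceb
  Read 'b': matches stack top 'b' => pop. Stack: edebce
Final stack: "edebce" (length 6)

6


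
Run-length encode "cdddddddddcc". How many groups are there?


Input: cdddddddddcc
Scanning for consecutive runs:
  Group 1: 'c' x 1 (positions 0-0)
  Group 2: 'd' x 9 (positions 1-9)
  Group 3: 'c' x 2 (positions 10-11)
Total groups: 3

3


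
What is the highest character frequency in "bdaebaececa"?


Input: bdaebaececa
Character counts:
  'a': 3
  'b': 2
  'c': 2
  'd': 1
  'e': 3
Maximum frequency: 3

3


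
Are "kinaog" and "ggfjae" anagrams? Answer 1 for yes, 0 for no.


Strings: "kinaog", "ggfjae"
Sorted first:  agikno
Sorted second: aefggj
Differ at position 1: 'g' vs 'e' => not anagrams

0


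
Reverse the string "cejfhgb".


Input: cejfhgb
Reading characters right to left:
  Position 6: 'b'
  Position 5: 'g'
  Position 4: 'h'
  Position 3: 'f'
  Position 2: 'j'
  Position 1: 'e'
  Position 0: 'c'
Reversed: bghfjec

bghfjec


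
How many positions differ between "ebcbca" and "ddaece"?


Comparing "ebcbca" and "ddaece" position by position:
  Position 0: 'e' vs 'd' => DIFFER
  Position 1: 'b' vs 'd' => DIFFER
  Position 2: 'c' vs 'a' => DIFFER
  Position 3: 'b' vs 'e' => DIFFER
  Position 4: 'c' vs 'c' => same
  Position 5: 'a' vs 'e' => DIFFER
Positions that differ: 5

5


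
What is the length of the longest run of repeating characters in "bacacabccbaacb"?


Input: "bacacabccbaacb"
Scanning for longest run:
  Position 1 ('a'): new char, reset run to 1
  Position 2 ('c'): new char, reset run to 1
  Position 3 ('a'): new char, reset run to 1
  Position 4 ('c'): new char, reset run to 1
  Position 5 ('a'): new char, reset run to 1
  Position 6 ('b'): new char, reset run to 1
  Position 7 ('c'): new char, reset run to 1
  Position 8 ('c'): continues run of 'c', length=2
  Position 9 ('b'): new char, reset run to 1
  Position 10 ('a'): new char, reset run to 1
  Position 11 ('a'): continues run of 'a', length=2
  Position 12 ('c'): new char, reset run to 1
  Position 13 ('b'): new char, reset run to 1
Longest run: 'c' with length 2

2


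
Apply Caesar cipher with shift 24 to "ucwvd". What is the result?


Caesar cipher: shift "ucwvd" by 24
  'u' (pos 20) + 24 = pos 18 = 's'
  'c' (pos 2) + 24 = pos 0 = 'a'
  'w' (pos 22) + 24 = pos 20 = 'u'
  'v' (pos 21) + 24 = pos 19 = 't'
  'd' (pos 3) + 24 = pos 1 = 'b'
Result: sautb

sautb


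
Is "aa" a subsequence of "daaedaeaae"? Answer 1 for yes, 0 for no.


Check if "aa" is a subsequence of "daaedaeaae"
Greedy scan:
  Position 0 ('d'): no match needed
  Position 1 ('a'): matches sub[0] = 'a'
  Position 2 ('a'): matches sub[1] = 'a'
  Position 3 ('e'): no match needed
  Position 4 ('d'): no match needed
  Position 5 ('a'): no match needed
  Position 6 ('e'): no match needed
  Position 7 ('a'): no match needed
  Position 8 ('a'): no match needed
  Position 9 ('e'): no match needed
All 2 characters matched => is a subsequence

1


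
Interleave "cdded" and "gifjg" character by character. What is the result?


Interleaving "cdded" and "gifjg":
  Position 0: 'c' from first, 'g' from second => "cg"
  Position 1: 'd' from first, 'i' from second => "di"
  Position 2: 'd' from first, 'f' from second => "df"
  Position 3: 'e' from first, 'j' from second => "ej"
  Position 4: 'd' from first, 'g' from second => "dg"
Result: cgdidfejdg

cgdidfejdg


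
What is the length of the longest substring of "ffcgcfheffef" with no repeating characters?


Input: "ffcgcfheffef"
Sliding window (track last position of each char):
  Position 0 ('f'): window [0,0] length 1 -- new best
  Position 1 ('f'): repeat (last at 0), move window start to 1
  Position 1 ('f'): window [1,1] length 1
  Position 2 ('c'): window [1,2] length 2 -- new best
  Position 3 ('g'): window [1,3] length 3 -- new best
  Position 4 ('c'): repeat (last at 2), move window start to 3
  Position 4 ('c'): window [3,4] length 2
  Position 5 ('f'): window [3,5] length 3
  Position 6 ('h'): window [3,6] length 4 -- new best
  Position 7 ('e'): window [3,7] length 5 -- new best
  Position 8 ('f'): repeat (last at 5), move window start to 6
  Position 8 ('f'): window [6,8] length 3
  Position 9 ('f'): repeat (last at 8), move window start to 9
  Position 9 ('f'): window [9,9] length 1
  Position 10 ('e'): window [9,10] length 2
  Position 11 ('f'): repeat (last at 9), move window start to 10
  Position 11 ('f'): window [10,11] length 2
Longest substring with no repeats: "gcfhe" with length 5

5


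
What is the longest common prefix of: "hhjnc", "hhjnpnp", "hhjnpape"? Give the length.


Words: hhjnc, hhjnpnp, hhjnpape
  Position 0: all 'h' => match
  Position 1: all 'h' => match
  Position 2: all 'j' => match
  Position 3: all 'n' => match
  Position 4: ('c', 'p', 'p') => mismatch, stop
LCP = "hhjn" (length 4)

4


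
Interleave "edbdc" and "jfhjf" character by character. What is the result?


Interleaving "edbdc" and "jfhjf":
  Position 0: 'e' from first, 'j' from second => "ej"
  Position 1: 'd' from first, 'f' from second => "df"
  Position 2: 'b' from first, 'h' from second => "bh"
  Position 3: 'd' from first, 'j' from second => "dj"
  Position 4: 'c' from first, 'f' from second => "cf"
Result: ejdfbhdjcf

ejdfbhdjcf


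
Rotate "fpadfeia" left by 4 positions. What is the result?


Input: "fpadfeia", rotate left by 4
First 4 characters: "fpad"
Remaining characters: "feia"
Concatenate remaining + first: "feia" + "fpad" = "feiafpad"

feiafpad


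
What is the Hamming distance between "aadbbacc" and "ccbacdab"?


Comparing "aadbbacc" and "ccbacdab" position by position:
  Position 0: 'a' vs 'c' => differ
  Position 1: 'a' vs 'c' => differ
  Position 2: 'd' vs 'b' => differ
  Position 3: 'b' vs 'a' => differ
  Position 4: 'b' vs 'c' => differ
  Position 5: 'a' vs 'd' => differ
  Position 6: 'c' vs 'a' => differ
  Position 7: 'c' vs 'b' => differ
Total differences (Hamming distance): 8

8
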